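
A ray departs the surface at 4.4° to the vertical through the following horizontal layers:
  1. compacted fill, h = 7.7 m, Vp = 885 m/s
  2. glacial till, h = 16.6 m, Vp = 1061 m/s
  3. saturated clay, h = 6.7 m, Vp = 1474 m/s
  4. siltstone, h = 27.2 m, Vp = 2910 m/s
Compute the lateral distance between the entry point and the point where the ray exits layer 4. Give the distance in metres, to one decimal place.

10.1 m

p = sin θ₁/V₁ = sin 4.4°/885 = 8.6688e-05 s/m is conserved through the stack.
Layer 1: θ = 4.40°; offset = 7.7·tan 4.40° = 0.592 m.
Layer 2: sin θ = p·1061 = 0.0920 → θ = 5.28°; offset = 16.6·tan 5.28° = 1.533 m.
Layer 3: sin θ = p·1474 = 0.1278 → θ = 7.34°; offset = 6.7·tan 7.34° = 0.863 m.
Layer 4: sin θ = p·2910 = 0.2523 → θ = 14.61°; offset = 27.2·tan 14.61° = 7.091 m.
Summing the layer offsets gives 10.080 m.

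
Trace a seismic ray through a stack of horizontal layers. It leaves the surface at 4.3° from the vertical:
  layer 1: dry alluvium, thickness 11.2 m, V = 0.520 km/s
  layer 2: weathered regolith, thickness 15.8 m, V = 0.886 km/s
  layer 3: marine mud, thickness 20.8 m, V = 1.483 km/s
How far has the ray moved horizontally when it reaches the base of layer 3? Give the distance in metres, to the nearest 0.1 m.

p = sin θ₁/V₁ = sin 4.3°/0.520 = 1.4419e-01 s/km is conserved through the stack.
Layer 1: θ = 4.30°; offset = 11.2·tan 4.30° = 0.842 m.
Layer 2: sin θ = p·0.886 = 0.1278 → θ = 7.34°; offset = 15.8·tan 7.34° = 2.035 m.
Layer 3: sin θ = p·1.483 = 0.2138 → θ = 12.35°; offset = 20.8·tan 12.35° = 4.553 m.
Σ offsets = 7.430 m.

7.4 m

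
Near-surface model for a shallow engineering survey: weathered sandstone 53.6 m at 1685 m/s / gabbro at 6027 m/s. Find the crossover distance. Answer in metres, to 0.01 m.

x_cross = 2h·√((V₂+V₁)/(V₂−V₁)).
(V₂+V₁)/(V₂−V₁) = (6027+1685)/(6027−1685) = 1.7761; √ = 1.3327.
x_cross = 2·53.6·1.3327 = 142.87 m.

142.87 m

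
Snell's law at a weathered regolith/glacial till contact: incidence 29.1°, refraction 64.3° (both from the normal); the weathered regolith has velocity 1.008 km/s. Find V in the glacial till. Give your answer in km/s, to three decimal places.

Snell's law: sin 29.1°/V₁ = sin 64.3°/V₂.
V₂ = V₁·sin 64.3°/sin 29.1° = 1.008 × 1.8528 = 1.868 km/s.

1.868 km/s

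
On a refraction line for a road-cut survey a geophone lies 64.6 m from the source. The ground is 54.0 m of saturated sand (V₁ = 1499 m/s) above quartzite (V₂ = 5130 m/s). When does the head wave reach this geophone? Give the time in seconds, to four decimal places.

0.0815 s

t = x/V₂ + 2h·√(V₂²−V₁²)/(V₁V₂).
√(V₂²−V₁²) = √(5130²−1499²) = 4906.1 m/s; delay term = 2·54.0·4906.1/(1499·5130) = 0.06890 s.
t = 64.6/5130 + 0.06890 = 0.08150 s.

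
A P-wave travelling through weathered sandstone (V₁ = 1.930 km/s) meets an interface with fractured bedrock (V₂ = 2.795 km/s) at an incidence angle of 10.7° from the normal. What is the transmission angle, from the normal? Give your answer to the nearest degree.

sin θ₁/V₁ = sin θ₂/V₂ ⇒ sin θ₂ = 2.795·sin 10.7°/1.930 = 2.795·0.1857/1.930 = 0.2689.
θ₂ = arcsin 0.2689 = 15.60° from the normal.

16°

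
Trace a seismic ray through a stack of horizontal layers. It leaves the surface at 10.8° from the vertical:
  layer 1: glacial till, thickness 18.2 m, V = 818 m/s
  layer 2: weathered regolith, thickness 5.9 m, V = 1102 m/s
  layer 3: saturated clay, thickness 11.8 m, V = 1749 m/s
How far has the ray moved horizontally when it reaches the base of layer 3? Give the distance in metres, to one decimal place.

p = sin θ₁/V₁ = sin 10.8°/818 = 2.2907e-04 s/m is conserved through the stack.
Layer 1: θ = 10.80°; offset = 18.2·tan 10.80° = 3.472 m.
Layer 2: sin θ = p·1102 = 0.2524 → θ = 14.62°; offset = 5.9·tan 14.62° = 1.539 m.
Layer 3: sin θ = p·1749 = 0.4006 → θ = 23.62°; offset = 11.8·tan 23.62° = 5.160 m.
Σ offsets = 10.171 m.

10.2 m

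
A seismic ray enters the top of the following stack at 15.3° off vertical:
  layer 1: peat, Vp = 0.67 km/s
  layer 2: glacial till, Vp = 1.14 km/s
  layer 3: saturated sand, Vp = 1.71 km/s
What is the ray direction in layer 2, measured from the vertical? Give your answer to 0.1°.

26.7°

Ray parameter p = sin 15.3° / 0.67 = 3.9384e-01 s/km.
sin θ_2 = p·V_2 = 3.9384e-01 × 1.14 = 0.4490.
θ_2 = 26.68° from the vertical.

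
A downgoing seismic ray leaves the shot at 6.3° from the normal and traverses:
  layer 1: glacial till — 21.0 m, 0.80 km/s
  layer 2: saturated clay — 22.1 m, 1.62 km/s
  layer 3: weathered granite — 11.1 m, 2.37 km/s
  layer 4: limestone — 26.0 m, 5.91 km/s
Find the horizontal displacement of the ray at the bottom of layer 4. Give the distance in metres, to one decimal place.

Apply Snell's law at each interface; in layer i the horizontal offset is hᵢ·tan θᵢ.
Layer 1: θ = 6.30°; offset = 21.0·tan 6.30° = 2.318 m.
Layer 2: sin θ = 1.62·sin 6.3°/0.80 = 0.2222, θ = 12.84°; offset = 22.1·tan 12.84° = 5.037 m.
Layer 3: sin θ = 2.37·sin 6.3°/0.80 = 0.3251, θ = 18.97°; offset = 11.1·tan 18.97° = 3.816 m.
Layer 4: sin θ = 5.91·sin 6.3°/0.80 = 0.8107, θ = 54.16°; offset = 26.0·tan 54.16° = 35.998 m.
Σ offsets = 47.169 m.

47.2 m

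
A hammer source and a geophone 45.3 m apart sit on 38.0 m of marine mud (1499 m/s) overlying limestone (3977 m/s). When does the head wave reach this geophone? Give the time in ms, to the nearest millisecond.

58 ms

θ_c = arcsin(V₁/V₂) = arcsin(1499/3977) = 22.14°, cos θ_c = 0.9262.
Intercept time tᵢ = 2h cos θ_c / V₁ = 2·38.0·0.9262/1499 = 0.04696 s.
t = x/V₂ + tᵢ = 45.3/3977 + 0.04696 = 0.05835 s.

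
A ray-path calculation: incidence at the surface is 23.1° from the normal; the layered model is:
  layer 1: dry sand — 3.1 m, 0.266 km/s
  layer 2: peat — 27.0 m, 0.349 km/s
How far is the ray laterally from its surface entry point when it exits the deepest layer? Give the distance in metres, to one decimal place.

p = sin θ₁/V₁ = sin 23.1°/0.266 = 1.4750e+00 s/km is conserved through the stack.
Layer 1: θ = 23.10°; offset = 3.1·tan 23.10° = 1.322 m.
Layer 2: sin θ = p·0.349 = 0.5148 → θ = 30.98°; offset = 27.0·tan 30.98° = 16.211 m.
Summing the layer offsets gives 17.533 m.

17.5 m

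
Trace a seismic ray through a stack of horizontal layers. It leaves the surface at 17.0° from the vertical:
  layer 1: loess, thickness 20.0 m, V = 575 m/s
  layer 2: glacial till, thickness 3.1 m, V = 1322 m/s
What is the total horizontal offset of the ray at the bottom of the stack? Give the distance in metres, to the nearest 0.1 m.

Ray parameter p = sin 17.0° / 575 m/s = 5.0847e-04 s/m.
Layer 1: θ = 17.00°; offset = 20.0·tan 17.00° = 6.115 m.
Layer 2: sin θ = p·1322 = 0.6722 → θ = 42.24°; offset = 3.1·tan 42.24° = 2.815 m.
Summing the layer offsets gives 8.929 m.

8.9 m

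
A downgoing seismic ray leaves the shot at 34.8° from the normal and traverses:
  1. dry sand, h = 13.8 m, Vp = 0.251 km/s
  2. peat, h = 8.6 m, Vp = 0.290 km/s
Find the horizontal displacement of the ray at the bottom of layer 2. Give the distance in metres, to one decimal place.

p = sin θ₁/V₁ = sin 34.8°/0.251 = 2.2738e+00 s/km is conserved through the stack.
Layer 1: θ = 34.80°; offset = 13.8·tan 34.80° = 9.591 m.
Layer 2: sin θ = p·0.290 = 0.6594 → θ = 41.25°; offset = 8.6·tan 41.25° = 7.543 m.
Summing the layer offsets gives 17.134 m.

17.1 m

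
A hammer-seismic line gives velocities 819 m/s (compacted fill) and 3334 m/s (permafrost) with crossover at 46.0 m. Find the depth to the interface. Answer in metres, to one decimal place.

h = (x_cross/2)·√((V₂−V₁)/(V₂+V₁)).
(V₂−V₁)/(V₂+V₁) = (3334−819)/(3334+819) = 0.6056; √ = 0.7782.
h = (46.0/2)·0.7782 = 17.90 m.

17.9 m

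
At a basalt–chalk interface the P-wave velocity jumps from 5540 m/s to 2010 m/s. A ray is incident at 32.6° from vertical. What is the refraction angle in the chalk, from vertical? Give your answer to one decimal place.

Snell's law: sin θ₂ = (V₂/V₁)·sin θ₁ = (2010/5540)·sin 32.6° = 0.1955.
θ₂ = arcsin 0.1955 = 11.27° from the normal.

11.3°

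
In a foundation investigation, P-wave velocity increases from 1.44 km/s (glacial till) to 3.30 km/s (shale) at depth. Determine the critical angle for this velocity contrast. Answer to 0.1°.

Critical incidence: sin θ_c = V₁/V₂ = 1.44/3.30 = 0.4364.
θ_c = arcsin 0.4364 = 25.87°.

25.9°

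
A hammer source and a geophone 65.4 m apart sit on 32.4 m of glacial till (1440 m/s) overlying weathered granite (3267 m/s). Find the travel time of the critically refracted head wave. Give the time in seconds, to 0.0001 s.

0.0604 s

θ_c = arcsin(V₁/V₂) = arcsin(1440/3267) = 26.15°, cos θ_c = 0.8976.
Intercept time tᵢ = 2h cos θ_c / V₁ = 2·32.4·0.8976/1440 = 0.04039 s.
t = x/V₂ + tᵢ = 65.4/3267 + 0.04039 = 0.06041 s.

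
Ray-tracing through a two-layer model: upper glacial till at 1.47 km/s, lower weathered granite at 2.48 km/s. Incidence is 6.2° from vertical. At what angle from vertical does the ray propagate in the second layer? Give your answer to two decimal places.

sin θ₁/V₁ = sin θ₂/V₂ ⇒ sin θ₂ = 2.48·sin 6.2°/1.47 = 2.48·0.1080/1.47 = 0.1822.
θ₂ = arcsin 0.1822 = 10.50° from the normal.

10.50°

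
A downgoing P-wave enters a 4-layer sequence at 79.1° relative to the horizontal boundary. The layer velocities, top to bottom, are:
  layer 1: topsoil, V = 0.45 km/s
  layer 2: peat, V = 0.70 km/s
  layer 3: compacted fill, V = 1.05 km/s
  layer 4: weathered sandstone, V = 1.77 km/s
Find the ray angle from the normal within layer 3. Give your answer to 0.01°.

From the normal: θ₁ = 90° − 79.1° = 10.9°.
Ray parameter p = sin 10.9° / 0.45 = 4.2021e-01 s/km.
sin θ_3 = p·V_3 = 4.2021e-01 × 1.05 = 0.4412.
θ_3 = 26.18° from the vertical.

26.18°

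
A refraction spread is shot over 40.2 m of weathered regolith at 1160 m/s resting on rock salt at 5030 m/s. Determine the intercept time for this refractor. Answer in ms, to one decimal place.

θ_c = arcsin(V₁/V₂) = arcsin(1160/5030) = 13.33°; cos θ_c = 0.9730.
tᵢ = 2h·cos θ_c / V₁ = 2·40.2·0.9730 / 1160 = 0.06744 s.

67.4 ms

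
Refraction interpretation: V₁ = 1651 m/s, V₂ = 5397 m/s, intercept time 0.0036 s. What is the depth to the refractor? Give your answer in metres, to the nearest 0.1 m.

θ_c = arcsin(1651/5397) = 17.81°; cos θ_c = 0.9521.
tᵢ = 2h cos θ_c/V₁ ⇒ h = tᵢ·V₁/(2 cos θ_c) = 0.0036·1651/(2·0.9521) = 3.12 m.

3.1 m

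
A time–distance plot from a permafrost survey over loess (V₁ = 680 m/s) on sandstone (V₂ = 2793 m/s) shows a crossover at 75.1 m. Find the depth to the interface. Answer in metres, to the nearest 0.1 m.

x_cross = 2h·√((V₂+V₁)/(V₂−V₁)) → h = x_cross / (2·√((V₂+V₁)/(V₂−V₁))).
√((V₂+V₁)/(V₂−V₁)) = √((2793+680)/(2793−680)) = 1.2820.
h = 75.1 / (2·1.2820) = 29.29 m.

29.3 m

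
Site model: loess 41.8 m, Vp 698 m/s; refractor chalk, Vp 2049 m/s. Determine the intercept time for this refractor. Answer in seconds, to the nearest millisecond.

0.113 s

tᵢ = 2h·√(V₂²−V₁²)/(V₁V₂).
√(V₂²−V₁²) = √(2049²−698²) = 1926.4 m/s.
tᵢ = 2·41.8·1926.4/(698·2049) = 0.11261 s.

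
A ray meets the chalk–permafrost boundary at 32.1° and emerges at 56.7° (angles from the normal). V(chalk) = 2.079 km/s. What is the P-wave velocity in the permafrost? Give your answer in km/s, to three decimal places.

sin 32.1° = 0.5314; sin 56.7° = 0.8358.
V₂ = V₁·(sin θ₂/sin θ₁) = 2.079·(0.8358/0.5314) = 3.270 km/s.

3.270 km/s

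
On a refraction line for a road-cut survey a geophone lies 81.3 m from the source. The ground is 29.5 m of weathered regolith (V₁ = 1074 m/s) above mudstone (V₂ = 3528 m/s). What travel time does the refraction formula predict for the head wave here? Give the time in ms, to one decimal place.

θ_c = arcsin(V₁/V₂) = arcsin(1074/3528) = 17.72°, cos θ_c = 0.9525.
Intercept time tᵢ = 2h cos θ_c / V₁ = 2·29.5·0.9525/1074 = 0.05233 s.
t = x/V₂ + tᵢ = 81.3/3528 + 0.05233 = 0.07537 s.

75.4 ms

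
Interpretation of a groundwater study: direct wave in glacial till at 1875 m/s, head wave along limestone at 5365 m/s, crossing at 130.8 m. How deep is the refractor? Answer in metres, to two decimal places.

45.41 m

x_cross = 2h·√((V₂+V₁)/(V₂−V₁)) → h = x_cross / (2·√((V₂+V₁)/(V₂−V₁))).
√((V₂+V₁)/(V₂−V₁)) = √((5365+1875)/(5365−1875)) = 1.4403.
h = 130.8 / (2·1.4403) = 45.41 m.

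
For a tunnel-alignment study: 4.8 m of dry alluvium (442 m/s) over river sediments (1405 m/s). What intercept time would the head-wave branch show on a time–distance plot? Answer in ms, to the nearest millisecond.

θ_c = arcsin(V₁/V₂) = arcsin(442/1405) = 18.34°; cos θ_c = 0.9492.
tᵢ = 2h·cos θ_c / V₁ = 2·4.8·0.9492 / 442 = 0.02062 s.

21 ms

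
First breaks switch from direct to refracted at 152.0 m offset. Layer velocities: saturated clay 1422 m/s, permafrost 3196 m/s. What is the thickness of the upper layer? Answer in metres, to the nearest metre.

h = (x_cross/2)·√((V₂−V₁)/(V₂+V₁)).
(V₂−V₁)/(V₂+V₁) = (3196−1422)/(3196+1422) = 0.3841; √ = 0.6198.
h = (152.0/2)·0.6198 = 47.10 m.

47 m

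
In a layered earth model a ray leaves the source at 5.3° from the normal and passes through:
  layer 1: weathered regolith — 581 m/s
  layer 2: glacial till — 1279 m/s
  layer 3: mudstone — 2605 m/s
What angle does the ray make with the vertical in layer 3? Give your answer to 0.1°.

24.5°

Ray parameter p = sin 5.3° / 581 = 1.5899e-04 s/m.
sin θ_3 = p·V_3 = 1.5899e-04 × 2605 = 0.4142.
θ_3 = arcsin 0.4142 = 24.47°.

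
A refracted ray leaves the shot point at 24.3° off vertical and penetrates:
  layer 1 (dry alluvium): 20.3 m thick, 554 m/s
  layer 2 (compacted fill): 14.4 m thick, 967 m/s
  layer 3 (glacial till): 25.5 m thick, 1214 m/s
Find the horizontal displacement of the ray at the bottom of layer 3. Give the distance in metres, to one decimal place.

77.2 m

Apply Snell's law at each interface; in layer i the horizontal offset is hᵢ·tan θᵢ.
Layer 1: θ = 24.30°; offset = 20.3·tan 24.30° = 9.166 m.
Layer 2: sin θ = 967·sin 24.3°/554 = 0.7183, θ = 45.91°; offset = 14.4·tan 45.91° = 14.867 m.
Layer 3: sin θ = 1214·sin 24.3°/554 = 0.9018, θ = 64.39°; offset = 25.5·tan 64.39° = 53.202 m.
Summing the layer offsets gives 77.234 m.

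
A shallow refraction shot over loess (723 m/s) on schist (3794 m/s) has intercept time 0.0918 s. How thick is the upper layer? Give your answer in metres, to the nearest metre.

h = tᵢ·V₁·V₂ / (2·√(V₂²−V₁²)).
√(V₂²−V₁²) = √(3794² − 723²) = 3724.5 m/s.
h = 0.0918 s × 723 × 3794 / (2 × 3724.5) = 33.81 m.

34 m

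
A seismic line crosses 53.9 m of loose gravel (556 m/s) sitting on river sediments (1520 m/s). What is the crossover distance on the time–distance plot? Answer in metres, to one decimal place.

158.2 m

θ_c = arcsin(556/1520) = 21.46°, so cos θ_c = 0.9307 and tᵢ = 2h cos θ_c/V₁ = 0.1804 s.
At crossover x/V₁ = x/V₂ + tᵢ ⇒ x = tᵢ/(1/V₁ − 1/V₂) = 0.18045/(1.7986e-03 − 6.5789e-04) = 158.20 m.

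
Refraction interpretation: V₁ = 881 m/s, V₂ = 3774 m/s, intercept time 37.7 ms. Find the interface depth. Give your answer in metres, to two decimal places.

17.08 m

θ_c = arcsin(881/3774) = 13.50°; cos θ_c = 0.9724.
tᵢ = 2h cos θ_c/V₁ ⇒ h = tᵢ·V₁/(2 cos θ_c) = 0.0377·881/(2·0.9724) = 17.08 m.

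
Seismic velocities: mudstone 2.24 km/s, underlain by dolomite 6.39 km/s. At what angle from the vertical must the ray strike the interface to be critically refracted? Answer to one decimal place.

20.5°

At critical incidence the refracted ray runs along the interface (θ₂ = 90°), so sin θ_c = V₁/V₂.
θ_c = arcsin(2.24/6.39) = arcsin 0.3505 = 20.52°.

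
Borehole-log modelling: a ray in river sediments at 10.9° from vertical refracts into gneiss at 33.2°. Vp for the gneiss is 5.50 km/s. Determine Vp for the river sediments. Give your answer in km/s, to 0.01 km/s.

1.90 km/s

sin 10.9° = 0.1891; sin 33.2° = 0.5476.
V₁ = V₂·(sin θ₁/sin θ₂) = 5.50·(0.1891/0.5476) = 1.90 km/s.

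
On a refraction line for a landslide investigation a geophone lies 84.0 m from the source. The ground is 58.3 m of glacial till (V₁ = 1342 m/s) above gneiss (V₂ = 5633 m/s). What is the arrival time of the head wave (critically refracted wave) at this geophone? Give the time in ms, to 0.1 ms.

99.3 ms

θ_c = arcsin(V₁/V₂) = arcsin(1342/5633) = 13.78°, cos θ_c = 0.9712.
Intercept time tᵢ = 2h cos θ_c / V₁ = 2·58.3·0.9712/1342 = 0.08438 s.
t = x/V₂ + tᵢ = 84.0/5633 + 0.08438 = 0.09930 s.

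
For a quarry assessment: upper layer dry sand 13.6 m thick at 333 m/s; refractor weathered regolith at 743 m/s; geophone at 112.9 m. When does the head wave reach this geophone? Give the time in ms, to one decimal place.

θ_c = arcsin(V₁/V₂) = arcsin(333/743) = 26.63°, cos θ_c = 0.8939.
Intercept time tᵢ = 2h cos θ_c / V₁ = 2·13.6·0.8939/333 = 0.07302 s.
t = x/V₂ + tᵢ = 112.9/743 + 0.07302 = 0.22497 s.

225.0 ms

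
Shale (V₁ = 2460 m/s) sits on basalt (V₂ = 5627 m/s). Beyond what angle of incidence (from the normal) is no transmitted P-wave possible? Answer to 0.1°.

25.9°

At critical incidence the refracted ray runs along the interface (θ₂ = 90°), so sin θ_c = V₁/V₂.
θ_c = arcsin(2460/5627) = arcsin 0.4372 = 25.92°.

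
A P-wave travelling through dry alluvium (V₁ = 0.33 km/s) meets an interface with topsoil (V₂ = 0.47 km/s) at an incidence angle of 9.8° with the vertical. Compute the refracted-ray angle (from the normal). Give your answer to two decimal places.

sin θ₁/V₁ = sin θ₂/V₂ ⇒ sin θ₂ = 0.47·sin 9.8°/0.33 = 0.47·0.1702/0.33 = 0.2424.
θ₂ = sin⁻¹(0.2424) = 14.03° (from vertical).

14.03°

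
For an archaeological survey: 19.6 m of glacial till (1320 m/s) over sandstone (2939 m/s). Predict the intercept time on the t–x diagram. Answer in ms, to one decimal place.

tᵢ = 2h·√(V₂²−V₁²)/(V₁V₂).
√(V₂²−V₁²) = √(2939²−1320²) = 2625.9 m/s.
tᵢ = 2·19.6·2625.9/(1320·2939) = 0.02653 s.

26.5 ms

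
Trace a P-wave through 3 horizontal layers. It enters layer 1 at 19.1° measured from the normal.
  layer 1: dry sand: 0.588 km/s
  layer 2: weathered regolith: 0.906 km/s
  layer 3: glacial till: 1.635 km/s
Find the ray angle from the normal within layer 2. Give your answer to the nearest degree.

Ray parameter p = sin 19.1° / 0.588 = 5.5649e-01 s/km.
sin θ_2 = p·V_2 = 5.5649e-01 × 0.906 = 0.5042.
θ_2 = 30.28° from the vertical.

30°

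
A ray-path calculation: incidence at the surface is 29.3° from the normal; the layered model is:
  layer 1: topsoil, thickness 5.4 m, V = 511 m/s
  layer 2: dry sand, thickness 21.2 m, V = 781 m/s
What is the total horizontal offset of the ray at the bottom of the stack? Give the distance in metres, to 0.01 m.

26.92 m

p = sin θ₁/V₁ = sin 29.3°/511 = 9.5770e-04 s/m is conserved through the stack.
Layer 1: θ = 29.30°; offset = 5.4·tan 29.30° = 3.0303 m.
Layer 2: sin θ = p·781 = 0.7480 → θ = 48.41°; offset = 21.2·tan 48.41° = 23.8899 m.
Σ offsets = 26.9202 m.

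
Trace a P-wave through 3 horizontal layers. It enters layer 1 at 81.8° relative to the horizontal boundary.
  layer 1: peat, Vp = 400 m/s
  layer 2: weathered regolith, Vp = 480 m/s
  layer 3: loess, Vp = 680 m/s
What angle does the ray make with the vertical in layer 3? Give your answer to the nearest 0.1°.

From the normal: θ₁ = 90° − 81.8° = 8.2°.
Snell's law across each interface conserves sin θ / V, so sin θ_3 = V_3·sin θ₁/V₁.
sin θ_3 = 680 × sin 8.2° / 400 = 0.2425.
θ_3 = arcsin 0.2425 = 14.03°.

14.0°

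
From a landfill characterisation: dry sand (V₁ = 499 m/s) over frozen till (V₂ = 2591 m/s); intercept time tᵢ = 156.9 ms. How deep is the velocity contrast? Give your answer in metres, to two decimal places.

39.89 m

h = tᵢ·V₁·V₂ / (2·√(V₂²−V₁²)).
√(V₂²−V₁²) = √(2591² − 499²) = 2542.5 m/s.
h = 0.1569 s × 499 × 2591 / (2 × 2542.5) = 39.89 m.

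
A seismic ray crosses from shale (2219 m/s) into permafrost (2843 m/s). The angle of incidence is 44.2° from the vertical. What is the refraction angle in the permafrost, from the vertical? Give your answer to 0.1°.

63.3°

sin θ₁/V₁ = sin θ₂/V₂ ⇒ sin θ₂ = 2843·sin 44.2°/2219 = 2843·0.6972/2219 = 0.8932.
θ₂ = sin⁻¹(0.8932) = 63.28° (from vertical).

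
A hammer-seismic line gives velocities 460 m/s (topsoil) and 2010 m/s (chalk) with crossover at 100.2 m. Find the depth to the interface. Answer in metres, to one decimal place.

39.7 m

h = (x_cross/2)·√((V₂−V₁)/(V₂+V₁)).
(V₂−V₁)/(V₂+V₁) = (2010−460)/(2010+460) = 0.6275; √ = 0.7922.
h = (100.2/2)·0.7922 = 39.69 m.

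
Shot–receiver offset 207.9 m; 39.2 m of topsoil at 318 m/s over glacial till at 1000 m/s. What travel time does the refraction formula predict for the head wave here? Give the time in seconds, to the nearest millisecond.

t = x/V₂ + 2h·√(V₂²−V₁²)/(V₁V₂).
√(V₂²−V₁²) = √(1000²−318²) = 948.1 m/s; delay term = 2·39.2·948.1/(318·1000) = 0.23374 s.
t = 207.9/1000 + 0.23374 = 0.44164 s.

0.442 s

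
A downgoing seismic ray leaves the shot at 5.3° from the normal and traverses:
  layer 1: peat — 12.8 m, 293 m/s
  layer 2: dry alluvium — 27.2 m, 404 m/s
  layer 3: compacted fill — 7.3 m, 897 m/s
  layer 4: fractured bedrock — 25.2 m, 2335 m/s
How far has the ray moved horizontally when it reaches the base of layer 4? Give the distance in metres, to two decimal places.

34.24 m

Ray parameter p = sin 5.3° / 293 m/s = 3.1526e-04 s/m.
Layer 1: θ = 5.30°; offset = 12.8·tan 5.30° = 1.1874 m.
Layer 2: sin θ = p·404 = 0.1274 → θ = 7.32°; offset = 27.2·tan 7.32° = 3.4928 m.
Layer 3: sin θ = p·897 = 0.2828 → θ = 16.43°; offset = 7.3·tan 16.43° = 2.1522 m.
Layer 4: sin θ = p·2335 = 0.7361 → θ = 47.40°; offset = 25.2·tan 47.40° = 27.4073 m.
Σ offsets = 34.2396 m.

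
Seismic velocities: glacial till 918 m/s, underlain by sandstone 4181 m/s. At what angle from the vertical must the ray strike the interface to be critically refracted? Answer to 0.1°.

12.7°

At critical incidence the refracted ray runs along the interface (θ₂ = 90°), so sin θ_c = V₁/V₂.
θ_c = arcsin(918/4181) = arcsin 0.2196 = 12.68°.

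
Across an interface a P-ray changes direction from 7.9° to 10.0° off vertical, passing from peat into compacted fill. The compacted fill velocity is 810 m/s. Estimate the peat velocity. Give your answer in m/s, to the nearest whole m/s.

641 m/s

Snell's law: sin 7.9°/V₁ = sin 10.0°/V₂.
V₁ = V₂·sin 7.9°/sin 10.0° = 810 × 0.7915 = 641.12 m/s.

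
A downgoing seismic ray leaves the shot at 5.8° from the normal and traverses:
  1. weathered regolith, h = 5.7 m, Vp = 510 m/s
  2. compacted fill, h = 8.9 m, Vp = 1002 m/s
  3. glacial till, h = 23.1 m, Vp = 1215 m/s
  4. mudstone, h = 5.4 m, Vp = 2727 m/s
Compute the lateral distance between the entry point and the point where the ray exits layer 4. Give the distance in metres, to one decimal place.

11.6 m

Apply Snell's law at each interface; in layer i the horizontal offset is hᵢ·tan θᵢ.
Layer 1: θ = 5.80°; offset = 5.7·tan 5.80° = 0.579 m.
Layer 2: sin θ = 1002·sin 5.8°/510 = 0.1985, θ = 11.45°; offset = 8.9·tan 11.45° = 1.803 m.
Layer 3: sin θ = 1215·sin 5.8°/510 = 0.2408, θ = 13.93°; offset = 23.1·tan 13.93° = 5.730 m.
Layer 4: sin θ = 2727·sin 5.8°/510 = 0.5404, θ = 32.71°; offset = 5.4·tan 32.71° = 3.468 m.
Summing the layer offsets gives 11.580 m.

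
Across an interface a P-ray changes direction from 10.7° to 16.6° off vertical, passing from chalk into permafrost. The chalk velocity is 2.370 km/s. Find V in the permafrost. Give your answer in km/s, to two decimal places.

3.65 km/s

sin 10.7° = 0.1857; sin 16.6° = 0.2857.
V₂ = V₁·(sin θ₂/sin θ₁) = 2.370·(0.2857/0.1857) = 3.65 km/s.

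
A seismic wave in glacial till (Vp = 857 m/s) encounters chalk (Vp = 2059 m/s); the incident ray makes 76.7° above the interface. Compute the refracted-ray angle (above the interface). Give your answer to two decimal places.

Angle from the normal: 90° − 76.7° = 13.3°.
sin θ₁/V₁ = sin θ₂/V₂ ⇒ sin θ₂ = 2059·sin 13.3°/857 = 2059·0.2300/857 = 0.5527.
θ₂ = arcsin 0.5527 = 33.55° from the normal.
From the interface: 90° − 33.55° = 56.45°.

56.45°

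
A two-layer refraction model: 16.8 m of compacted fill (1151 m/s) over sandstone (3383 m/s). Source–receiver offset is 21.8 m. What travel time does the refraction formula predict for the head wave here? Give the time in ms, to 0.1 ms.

t = x/V₂ + 2h·√(V₂²−V₁²)/(V₁V₂).
√(V₂²−V₁²) = √(3383²−1151²) = 3181.2 m/s; delay term = 2·16.8·3181.2/(1151·3383) = 0.02745 s.
t = 21.8/3383 + 0.02745 = 0.03389 s.

33.9 ms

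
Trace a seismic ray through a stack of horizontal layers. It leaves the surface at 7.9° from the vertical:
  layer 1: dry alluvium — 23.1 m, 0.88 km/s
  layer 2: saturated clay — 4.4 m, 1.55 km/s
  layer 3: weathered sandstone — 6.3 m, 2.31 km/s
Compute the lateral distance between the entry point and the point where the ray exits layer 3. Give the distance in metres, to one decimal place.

6.7 m

Apply Snell's law at each interface; in layer i the horizontal offset is hᵢ·tan θᵢ.
Layer 1: θ = 7.90°; offset = 23.1·tan 7.90° = 3.205 m.
Layer 2: sin θ = 1.55·sin 7.9°/0.88 = 0.2421, θ = 14.01°; offset = 4.4·tan 14.01° = 1.098 m.
Layer 3: sin θ = 2.31·sin 7.9°/0.88 = 0.3608, θ = 21.15°; offset = 6.3·tan 21.15° = 2.437 m.
Summing the layer offsets gives 6.740 m.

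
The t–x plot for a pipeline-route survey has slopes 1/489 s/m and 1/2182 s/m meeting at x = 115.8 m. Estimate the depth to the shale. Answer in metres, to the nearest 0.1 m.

x_cross = 2h·√((V₂+V₁)/(V₂−V₁)) → h = x_cross / (2·√((V₂+V₁)/(V₂−V₁))).
√((V₂+V₁)/(V₂−V₁)) = √((2182+489)/(2182−489)) = 1.2561.
h = 115.8 / (2·1.2561) = 46.10 m.

46.1 m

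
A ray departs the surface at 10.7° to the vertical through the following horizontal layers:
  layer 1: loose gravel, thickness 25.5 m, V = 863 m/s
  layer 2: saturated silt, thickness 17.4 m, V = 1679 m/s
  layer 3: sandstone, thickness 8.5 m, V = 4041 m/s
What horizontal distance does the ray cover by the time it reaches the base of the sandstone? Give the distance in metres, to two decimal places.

26.51 m

Apply Snell's law at each interface; in layer i the horizontal offset is hᵢ·tan θᵢ.
Layer 1: θ = 10.70°; offset = 25.5·tan 10.70° = 4.8183 m.
Layer 2: sin θ = 1679·sin 10.7°/863 = 0.3612, θ = 21.18°; offset = 17.4·tan 21.18° = 6.7404 m.
Layer 3: sin θ = 4041·sin 10.7°/863 = 0.8694, θ = 60.39°; offset = 8.5·tan 60.39° = 14.9549 m.
Total horizontal offset = 26.5136 m.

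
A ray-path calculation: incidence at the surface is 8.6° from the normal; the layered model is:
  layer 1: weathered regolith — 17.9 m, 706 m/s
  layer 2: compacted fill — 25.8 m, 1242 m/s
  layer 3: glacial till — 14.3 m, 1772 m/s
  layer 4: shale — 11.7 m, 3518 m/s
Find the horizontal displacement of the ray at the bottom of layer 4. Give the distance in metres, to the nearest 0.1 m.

Ray parameter p = sin 8.6° / 706 m/s = 2.1181e-04 s/m.
Layer 1: θ = 8.60°; offset = 17.9·tan 8.60° = 2.707 m.
Layer 2: sin θ = p·1242 = 0.2631 → θ = 15.25°; offset = 25.8·tan 15.25° = 7.035 m.
Layer 3: sin θ = p·1772 = 0.3753 → θ = 22.04°; offset = 14.3·tan 22.04° = 5.790 m.
Layer 4: sin θ = p·3518 = 0.7451 → θ = 48.17°; offset = 11.7·tan 48.17° = 13.072 m.
Σ offsets = 28.605 m.

28.6 m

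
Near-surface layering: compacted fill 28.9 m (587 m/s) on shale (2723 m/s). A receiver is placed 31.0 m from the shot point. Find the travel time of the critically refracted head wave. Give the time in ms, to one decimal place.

107.5 ms

t = x/V₂ + 2h·√(V₂²−V₁²)/(V₁V₂).
√(V₂²−V₁²) = √(2723²−587²) = 2659.0 m/s; delay term = 2·28.9·2659.0/(587·2723) = 0.09615 s.
t = 31.0/2723 + 0.09615 = 0.10754 s.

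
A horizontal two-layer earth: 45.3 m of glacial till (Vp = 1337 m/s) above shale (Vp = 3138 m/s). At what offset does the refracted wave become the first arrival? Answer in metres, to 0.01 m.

θ_c = arcsin(1337/3138) = 25.22°, so cos θ_c = 0.9047 and tᵢ = 2h cos θ_c/V₁ = 0.0613 s.
At crossover x/V₁ = x/V₂ + tᵢ ⇒ x = tᵢ/(1/V₁ − 1/V₂) = 0.06131/(7.4794e-04 − 3.1867e-04) = 142.81 m.

142.81 m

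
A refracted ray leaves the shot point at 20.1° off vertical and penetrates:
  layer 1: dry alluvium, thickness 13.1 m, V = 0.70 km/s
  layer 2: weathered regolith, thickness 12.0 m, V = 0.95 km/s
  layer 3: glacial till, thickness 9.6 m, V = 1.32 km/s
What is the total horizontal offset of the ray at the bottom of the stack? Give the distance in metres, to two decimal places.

19.29 m

p = sin θ₁/V₁ = sin 20.1°/0.70 = 4.9094e-01 s/km is conserved through the stack.
Layer 1: θ = 20.10°; offset = 13.1·tan 20.10° = 4.7939 m.
Layer 2: sin θ = p·0.95 = 0.4664 → θ = 27.80°; offset = 12.0·tan 27.80° = 6.3270 m.
Layer 3: sin θ = p·1.32 = 0.6480 → θ = 40.39°; offset = 9.6·tan 40.39° = 8.1686 m.
Total horizontal offset = 19.2895 m.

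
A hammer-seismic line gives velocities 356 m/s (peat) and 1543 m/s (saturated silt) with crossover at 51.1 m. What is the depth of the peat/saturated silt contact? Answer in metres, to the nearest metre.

h = (x_cross/2)·√((V₂−V₁)/(V₂+V₁)).
(V₂−V₁)/(V₂+V₁) = (1543−356)/(1543+356) = 0.6251; √ = 0.7906.
h = (51.1/2)·0.7906 = 20.20 m.

20 m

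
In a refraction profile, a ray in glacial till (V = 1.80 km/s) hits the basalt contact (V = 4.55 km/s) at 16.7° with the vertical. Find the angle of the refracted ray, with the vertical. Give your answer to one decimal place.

46.6°

sin θ₁/V₁ = sin θ₂/V₂ ⇒ sin θ₂ = 4.55·sin 16.7°/1.80 = 4.55·0.2874/1.80 = 0.7264.
θ₂ = sin⁻¹(0.7264) = 46.58° (from vertical).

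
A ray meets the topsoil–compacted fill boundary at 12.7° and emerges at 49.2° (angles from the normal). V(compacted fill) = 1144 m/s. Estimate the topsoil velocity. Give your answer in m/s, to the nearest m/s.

Snell's law: sin 12.7°/V₁ = sin 49.2°/V₂.
V₁ = V₂·sin 12.7°/sin 49.2° = 1144 × 0.2904 = 332.24 m/s.

332 m/s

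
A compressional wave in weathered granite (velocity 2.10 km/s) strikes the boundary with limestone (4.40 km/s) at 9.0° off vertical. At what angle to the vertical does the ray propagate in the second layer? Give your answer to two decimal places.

Snell's law: sin θ₂ = (V₂/V₁)·sin θ₁ = (4.40/2.10)·sin 9.0° = 0.3278.
θ₂ = sin⁻¹(0.3278) = 19.13° (from vertical).

19.13°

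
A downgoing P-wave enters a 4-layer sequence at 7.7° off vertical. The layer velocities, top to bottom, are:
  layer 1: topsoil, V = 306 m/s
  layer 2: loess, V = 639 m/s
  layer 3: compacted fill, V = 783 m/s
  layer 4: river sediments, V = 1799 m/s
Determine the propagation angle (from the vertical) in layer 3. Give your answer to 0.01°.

Snell's law across each interface conserves sin θ / V, so sin θ_3 = V_3·sin θ₁/V₁.
sin θ_3 = 783 × sin 7.7° / 306 = 0.3428.
θ_3 = arcsin 0.3428 = 20.05°.

20.05°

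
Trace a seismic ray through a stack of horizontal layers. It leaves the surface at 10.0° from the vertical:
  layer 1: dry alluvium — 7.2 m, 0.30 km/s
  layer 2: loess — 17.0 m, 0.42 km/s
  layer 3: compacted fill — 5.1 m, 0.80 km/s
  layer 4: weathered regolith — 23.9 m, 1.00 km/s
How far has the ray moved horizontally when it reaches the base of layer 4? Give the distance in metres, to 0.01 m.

25.16 m

p = sin θ₁/V₁ = sin 10.0°/0.30 = 5.7883e-01 s/km is conserved through the stack.
Layer 1: θ = 10.00°; offset = 7.2·tan 10.00° = 1.2696 m.
Layer 2: sin θ = p·0.42 = 0.2431 → θ = 14.07°; offset = 17.0·tan 14.07° = 4.2606 m.
Layer 3: sin θ = p·0.80 = 0.4631 → θ = 27.58°; offset = 5.1·tan 27.58° = 2.6645 m.
Layer 4: sin θ = p·1.00 = 0.5788 → θ = 35.37°; offset = 23.9·tan 35.37° = 16.9648 m.
Summing the layer offsets gives 25.1595 m.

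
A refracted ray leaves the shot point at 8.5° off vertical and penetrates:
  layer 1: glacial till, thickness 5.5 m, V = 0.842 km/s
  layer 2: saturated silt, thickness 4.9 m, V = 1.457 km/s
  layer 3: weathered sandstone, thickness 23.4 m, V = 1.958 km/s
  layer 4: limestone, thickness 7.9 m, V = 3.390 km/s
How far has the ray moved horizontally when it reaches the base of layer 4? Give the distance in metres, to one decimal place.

16.5 m

p = sin θ₁/V₁ = sin 8.5°/0.842 = 1.7555e-01 s/km is conserved through the stack.
Layer 1: θ = 8.50°; offset = 5.5·tan 8.50° = 0.822 m.
Layer 2: sin θ = p·1.457 = 0.2558 → θ = 14.82°; offset = 4.9·tan 14.82° = 1.296 m.
Layer 3: sin θ = p·1.958 = 0.3437 → θ = 20.10°; offset = 23.4·tan 20.10° = 8.565 m.
Layer 4: sin θ = p·3.390 = 0.5951 → θ = 36.52°; offset = 7.9·tan 36.52° = 5.850 m.
Σ offsets = 16.533 m.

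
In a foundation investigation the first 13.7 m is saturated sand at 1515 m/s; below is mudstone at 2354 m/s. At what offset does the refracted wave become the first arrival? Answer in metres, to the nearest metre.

θ_c = arcsin(1515/2354) = 40.06°, so cos θ_c = 0.7654 and tᵢ = 2h cos θ_c/V₁ = 0.0138 s.
At crossover x/V₁ = x/V₂ + tᵢ ⇒ x = tᵢ/(1/V₁ − 1/V₂) = 0.01384/(6.6007e-04 − 4.2481e-04) = 58.84 m.

59 m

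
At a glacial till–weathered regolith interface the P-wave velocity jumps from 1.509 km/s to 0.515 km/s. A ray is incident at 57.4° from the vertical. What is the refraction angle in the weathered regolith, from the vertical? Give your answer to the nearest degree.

sin θ₁/V₁ = sin θ₂/V₂ ⇒ sin θ₂ = 0.515·sin 57.4°/1.509 = 0.515·0.8425/1.509 = 0.2875.
θ₂ = sin⁻¹(0.2875) = 16.71° (from vertical).

17°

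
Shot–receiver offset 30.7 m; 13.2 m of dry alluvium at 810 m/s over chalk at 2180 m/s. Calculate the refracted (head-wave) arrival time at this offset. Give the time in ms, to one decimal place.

44.3 ms

θ_c = arcsin(V₁/V₂) = arcsin(810/2180) = 21.81°, cos θ_c = 0.9284.
Intercept time tᵢ = 2h cos θ_c / V₁ = 2·13.2·0.9284/810 = 0.03026 s.
t = x/V₂ + tᵢ = 30.7/2180 + 0.03026 = 0.04434 s.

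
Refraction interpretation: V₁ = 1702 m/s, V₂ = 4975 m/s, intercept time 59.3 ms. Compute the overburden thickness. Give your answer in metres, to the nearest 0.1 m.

h = tᵢ·V₁·V₂ / (2·√(V₂²−V₁²)).
√(V₂²−V₁²) = √(4975² − 1702²) = 4674.8 m/s.
h = 0.0593 s × 1702 × 4975 / (2 × 4674.8) = 53.70 m.

53.7 m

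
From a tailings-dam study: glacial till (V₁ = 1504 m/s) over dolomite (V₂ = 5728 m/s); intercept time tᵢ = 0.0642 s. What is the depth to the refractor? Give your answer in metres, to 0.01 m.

50.03 m

h = tᵢ·V₁·V₂ / (2·√(V₂²−V₁²)).
√(V₂²−V₁²) = √(5728² − 1504²) = 5527.0 m/s.
h = 0.0642 s × 1504 × 5728 / (2 × 5527.0) = 50.03 m.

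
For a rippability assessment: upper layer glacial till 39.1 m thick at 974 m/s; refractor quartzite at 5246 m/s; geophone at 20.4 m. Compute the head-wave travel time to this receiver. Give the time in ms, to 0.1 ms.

82.8 ms

t = x/V₂ + 2h·√(V₂²−V₁²)/(V₁V₂).
√(V₂²−V₁²) = √(5246²−974²) = 5154.8 m/s; delay term = 2·39.1·5154.8/(974·5246) = 0.07889 s.
t = 20.4/5246 + 0.07889 = 0.08278 s.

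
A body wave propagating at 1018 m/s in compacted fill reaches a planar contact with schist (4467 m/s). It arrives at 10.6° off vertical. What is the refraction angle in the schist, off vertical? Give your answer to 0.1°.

53.8°

sin θ₁/V₁ = sin θ₂/V₂ ⇒ sin θ₂ = 4467·sin 10.6°/1018 = 4467·0.1840/1018 = 0.8072.
θ₂ = arcsin 0.8072 = 53.82° from the normal.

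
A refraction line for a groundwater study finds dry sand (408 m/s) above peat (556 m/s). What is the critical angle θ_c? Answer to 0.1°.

47.2°

Critical incidence: sin θ_c = V₁/V₂ = 408/556 = 0.7338.
θ_c = arcsin 0.7338 = 47.21°.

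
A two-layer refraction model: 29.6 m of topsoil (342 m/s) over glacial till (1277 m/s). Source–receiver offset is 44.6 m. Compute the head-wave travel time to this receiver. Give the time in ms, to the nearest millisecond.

202 ms

t = x/V₂ + 2h·√(V₂²−V₁²)/(V₁V₂).
√(V₂²−V₁²) = √(1277²−342²) = 1230.4 m/s; delay term = 2·29.6·1230.4/(342·1277) = 0.16678 s.
t = 44.6/1277 + 0.16678 = 0.20170 s.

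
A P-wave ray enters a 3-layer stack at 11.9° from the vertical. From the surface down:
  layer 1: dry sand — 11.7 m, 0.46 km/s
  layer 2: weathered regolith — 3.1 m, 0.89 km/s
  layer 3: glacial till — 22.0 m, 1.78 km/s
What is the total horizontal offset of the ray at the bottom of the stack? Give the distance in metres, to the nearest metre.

33 m

p = sin θ₁/V₁ = sin 11.9°/0.46 = 4.4827e-01 s/km is conserved through the stack.
Layer 1: θ = 11.90°; offset = 11.7·tan 11.90° = 2.466 m.
Layer 2: sin θ = p·0.89 = 0.3990 → θ = 23.51°; offset = 3.1·tan 23.51° = 1.349 m.
Layer 3: sin θ = p·1.78 = 0.7979 → θ = 52.93°; offset = 22.0·tan 52.93° = 29.123 m.
Σ offsets = 32.937 m.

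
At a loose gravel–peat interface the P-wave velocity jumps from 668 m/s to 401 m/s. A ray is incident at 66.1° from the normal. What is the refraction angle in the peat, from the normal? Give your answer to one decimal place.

33.3°

sin θ₁/V₁ = sin θ₂/V₂ ⇒ sin θ₂ = 401·sin 66.1°/668 = 401·0.9143/668 = 0.5488.
θ₂ = sin⁻¹(0.5488) = 33.29° (from vertical).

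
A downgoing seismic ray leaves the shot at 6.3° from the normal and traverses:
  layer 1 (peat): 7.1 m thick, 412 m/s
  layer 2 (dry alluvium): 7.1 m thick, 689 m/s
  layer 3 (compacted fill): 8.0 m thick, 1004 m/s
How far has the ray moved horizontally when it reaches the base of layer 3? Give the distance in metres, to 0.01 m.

4.33 m

p = sin θ₁/V₁ = sin 6.3°/412 = 2.6635e-04 s/m is conserved through the stack.
Layer 1: θ = 6.30°; offset = 7.1·tan 6.30° = 0.7838 m.
Layer 2: sin θ = p·689 = 0.1835 → θ = 10.57°; offset = 7.1·tan 10.57° = 1.3254 m.
Layer 3: sin θ = p·1004 = 0.2674 → θ = 15.51°; offset = 8.0·tan 15.51° = 2.2201 m.
Total horizontal offset = 4.3294 m.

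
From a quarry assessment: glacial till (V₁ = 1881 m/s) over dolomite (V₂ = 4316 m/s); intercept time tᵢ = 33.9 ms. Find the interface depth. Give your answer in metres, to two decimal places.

35.42 m

h = tᵢ·V₁·V₂ / (2·√(V₂²−V₁²)).
√(V₂²−V₁²) = √(4316² − 1881²) = 3884.5 m/s.
h = 0.0339 s × 1881 × 4316 / (2 × 3884.5) = 35.42 m.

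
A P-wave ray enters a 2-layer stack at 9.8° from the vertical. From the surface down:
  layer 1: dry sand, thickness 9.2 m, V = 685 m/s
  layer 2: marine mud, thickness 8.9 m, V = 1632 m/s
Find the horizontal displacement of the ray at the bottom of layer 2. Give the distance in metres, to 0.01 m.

Ray parameter p = sin 9.8° / 685 m/s = 2.4848e-04 s/m.
Layer 1: θ = 9.80°; offset = 9.2·tan 9.80° = 1.5891 m.
Layer 2: sin θ = p·1632 = 0.4055 → θ = 23.92°; offset = 8.9·tan 23.92° = 3.9484 m.
Σ offsets = 5.5375 m.

5.54 m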